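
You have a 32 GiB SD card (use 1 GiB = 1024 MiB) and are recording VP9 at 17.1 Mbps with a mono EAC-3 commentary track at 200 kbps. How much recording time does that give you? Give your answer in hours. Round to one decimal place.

Audio: 200 kbps = 0.200 Mbps.
Total bitrate: 17.1 + 0.200 = 17.300 Mbps.
Capacity: 32 GiB = 274,878 Mb.
Recording time: 274,878 / 17.300 = 15,889 s ≈ 4.41 hours.

4.4 hours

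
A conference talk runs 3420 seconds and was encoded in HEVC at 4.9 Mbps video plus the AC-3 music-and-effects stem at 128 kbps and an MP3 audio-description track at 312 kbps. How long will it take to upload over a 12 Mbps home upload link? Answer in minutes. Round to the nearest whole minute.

Audio total: 128 + 312 = 440 kbps = 0.440 Mbps.
Total bitrate: 5.340 Mbps.
File: 5.340 Mbps × 3420 s = 18262.8 Mb.
At 12 Mbps: 18262.8 / 12 = 1521.9 s ≈ 25.4 minutes.

25 minutes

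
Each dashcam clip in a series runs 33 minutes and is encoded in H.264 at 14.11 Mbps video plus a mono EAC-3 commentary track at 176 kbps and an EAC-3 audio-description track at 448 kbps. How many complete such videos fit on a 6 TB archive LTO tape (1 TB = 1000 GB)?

1645

33 min = 1980 s
Audio total: 176 + 448 = 624 kbps = 0.624 Mbps.
Total bitrate: 14.734 Mbps.
Per item: 14.734 Mbps × 1980 s = 29,173 Mb = 3,647 MB.
Capacity: 6 TB = 48,000,000 Mb; 1645.34 items → 1645 complete.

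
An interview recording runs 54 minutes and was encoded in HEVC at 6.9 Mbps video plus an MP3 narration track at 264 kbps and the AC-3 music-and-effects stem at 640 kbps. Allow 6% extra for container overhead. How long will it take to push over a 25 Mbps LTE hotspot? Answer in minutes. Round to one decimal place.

17.9 minutes

54 min = 3240 s
Audio total: 264 + 640 = 904 kbps = 0.904 Mbps.
Total bitrate: 7.804 Mbps.
File: 7.804 Mbps × 3240 s = 25285.0 Mb.
With 6% container overhead: ×1.06. → 26802.1 Mb.
At 25 Mbps: 26802.1 / 25 = 1072.1 s ≈ 17.9 minutes.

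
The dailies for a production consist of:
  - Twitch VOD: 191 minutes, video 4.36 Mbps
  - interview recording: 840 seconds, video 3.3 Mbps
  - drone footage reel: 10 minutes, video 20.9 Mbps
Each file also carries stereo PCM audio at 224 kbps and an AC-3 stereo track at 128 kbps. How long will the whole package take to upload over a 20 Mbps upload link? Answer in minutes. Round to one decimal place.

Audio total: 224 + 128 = 352 kbps = 0.352 Mbps.
Twitch VOD: 4.712 Mbps × 11460 s = 53999.5 Mb
interview recording: 3.652 Mbps × 840 s = 3067.7 Mb
drone footage reel: 21.252 Mbps × 600 s = 12751.2 Mb
Total: 69818.4 Mb = 8727.3 MB.
At 20 Mbps: 69818.4 / 20 = 3491 s ≈ 58.2 minutes.

58.2 minutes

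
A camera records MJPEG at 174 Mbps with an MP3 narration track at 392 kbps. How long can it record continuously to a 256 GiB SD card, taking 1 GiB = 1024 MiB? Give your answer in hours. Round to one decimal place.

Audio: 392 kbps = 0.392 Mbps.
Total bitrate: 174 + 0.392 = 174.392 Mbps.
Capacity: 256 GiB = 2,199,023 Mb.
Recording time: 2,199,023 / 174.392 = 12,610 s ≈ 3.50 hours.

3.5 hours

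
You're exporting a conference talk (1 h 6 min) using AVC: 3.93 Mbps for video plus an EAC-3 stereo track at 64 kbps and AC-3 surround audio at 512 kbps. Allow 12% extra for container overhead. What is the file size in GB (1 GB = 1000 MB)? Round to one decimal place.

2.5 GB

1 h 6 min = 66 min = 3960 s
Audio total: 64 + 512 = 576 kbps = 0.576 Mbps.
Total bitrate: 3.93 + 0.576 = 4.506 Mbps.
Stream data: 4.506 Mbps × 3960 s = 17843.8 Mb.
With 12% container overhead: ×1.12.
19,985 Mb ÷ 8 = 2,498 MB → 2.498 GB.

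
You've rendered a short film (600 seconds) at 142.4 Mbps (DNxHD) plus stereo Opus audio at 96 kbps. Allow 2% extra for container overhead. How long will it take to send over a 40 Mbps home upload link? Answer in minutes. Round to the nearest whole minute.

36 minutes

Audio: 96 kbps = 0.096 Mbps.
Total bitrate: 142.496 Mbps.
File: 142.496 Mbps × 600 s = 85497.6 Mb.
With 2% container overhead: ×1.02. → 87207.6 Mb.
At 40 Mbps: 87207.6 / 40 = 2180.2 s ≈ 36.3 minutes.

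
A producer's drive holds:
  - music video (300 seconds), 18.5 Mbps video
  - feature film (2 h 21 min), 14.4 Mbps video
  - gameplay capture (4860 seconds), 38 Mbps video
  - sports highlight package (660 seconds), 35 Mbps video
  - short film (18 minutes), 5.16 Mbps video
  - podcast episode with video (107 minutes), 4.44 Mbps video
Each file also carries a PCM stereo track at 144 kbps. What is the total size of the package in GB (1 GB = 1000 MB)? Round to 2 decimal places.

46.55 GB

Audio: 144 kbps = 0.144 Mbps.
music video: 18.644 Mbps × 300 s = 5593.2 Mb
feature film: 14.544 Mbps × 8460 s = 123042.2 Mb
gameplay capture: 38.144 Mbps × 4860 s = 185379.8 Mb
sports highlight package: 35.144 Mbps × 660 s = 23195.0 Mb
short film: 5.304 Mbps × 1080 s = 5728.3 Mb
podcast episode with video: 4.584 Mbps × 6420 s = 29429.3 Mb
Total: 372367.9 Mb = 46546.0 MB.
= 46.55 GB.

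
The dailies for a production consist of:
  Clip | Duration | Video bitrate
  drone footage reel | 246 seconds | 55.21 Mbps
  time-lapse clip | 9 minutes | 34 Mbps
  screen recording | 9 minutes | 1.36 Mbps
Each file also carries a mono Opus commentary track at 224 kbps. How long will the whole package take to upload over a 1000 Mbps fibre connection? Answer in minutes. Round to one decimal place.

Audio: 224 kbps = 0.224 Mbps.
drone footage reel: 55.434 Mbps × 246 s = 13636.8 Mb
time-lapse clip: 34.224 Mbps × 540 s = 18481.0 Mb
screen recording: 1.584 Mbps × 540 s = 855.4 Mb
Total: 32973.1 Mb = 4121.6 MB.
At 1000 Mbps: 32973.1 / 1000 = 33 s ≈ 0.55 minutes.

0.5 minutes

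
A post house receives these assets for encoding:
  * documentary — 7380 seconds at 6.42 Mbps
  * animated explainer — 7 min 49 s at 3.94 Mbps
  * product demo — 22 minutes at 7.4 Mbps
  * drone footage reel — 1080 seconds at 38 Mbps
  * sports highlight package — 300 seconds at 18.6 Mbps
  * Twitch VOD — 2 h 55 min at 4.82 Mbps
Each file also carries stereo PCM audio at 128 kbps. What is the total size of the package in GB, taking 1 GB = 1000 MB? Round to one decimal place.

19.9 GB

Audio: 128 kbps = 0.128 Mbps.
documentary: 6.548 Mbps × 7380 s = 48324.2 Mb
animated explainer: 4.068 Mbps × 469 s = 1907.9 Mb
product demo: 7.528 Mbps × 1320 s = 9937.0 Mb
drone footage reel: 38.128 Mbps × 1080 s = 41178.2 Mb
sports highlight package: 18.728 Mbps × 300 s = 5618.4 Mb
Twitch VOD: 4.948 Mbps × 10500 s = 51954.0 Mb
Total: 158919.7 Mb = 19865.0 MB.
= 19.86 GB.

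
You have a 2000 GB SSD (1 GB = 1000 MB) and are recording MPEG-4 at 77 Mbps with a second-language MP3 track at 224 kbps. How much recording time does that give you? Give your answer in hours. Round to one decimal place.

57.6 hours

Audio: 224 kbps = 0.224 Mbps.
Total bitrate: 77 + 0.224 = 77.224 Mbps.
Capacity: 2000 GB = 16,000,000 Mb.
Recording time: 16,000,000 / 77.224 = 207,189 s ≈ 57.6 hours.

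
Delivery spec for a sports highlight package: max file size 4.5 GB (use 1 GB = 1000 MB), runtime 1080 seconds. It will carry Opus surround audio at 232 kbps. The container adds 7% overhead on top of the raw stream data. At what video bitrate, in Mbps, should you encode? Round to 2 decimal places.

30.92 Mbps

Budget: 4.5 GB = 36000.0 Mb.
Stream payload after overhead: 36000.0 / 1.07 = 33644.9 Mb.
Total bitrate budget: 33644.9 Mb / 1080 s = 31.153 Mbps.
Audio: 232 kbps = 0.232 Mbps.
Video: 31.153 − 0.232 = 30.921 Mbps.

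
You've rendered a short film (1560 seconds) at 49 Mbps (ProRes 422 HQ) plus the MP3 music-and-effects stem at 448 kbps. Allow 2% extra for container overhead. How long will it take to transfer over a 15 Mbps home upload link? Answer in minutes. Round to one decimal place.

Audio: 448 kbps = 0.448 Mbps.
Total bitrate: 49.448 Mbps.
File: 49.448 Mbps × 1560 s = 77138.9 Mb.
With 2% container overhead: ×1.02. → 78681.7 Mb.
At 15 Mbps: 78681.7 / 15 = 5245.4 s ≈ 87.4 minutes.

87.4 minutes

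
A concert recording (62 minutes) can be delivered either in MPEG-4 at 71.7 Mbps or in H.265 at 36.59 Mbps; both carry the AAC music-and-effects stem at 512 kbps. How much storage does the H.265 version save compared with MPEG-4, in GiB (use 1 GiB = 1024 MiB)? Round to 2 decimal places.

15.20 GiB

62 min = 3720 s
Audio: 512 kbps = 0.512 Mbps.
MPEG-4: 72.212 Mbps × 3720 s = 268628.6 Mb = 31.272 GiB.
H.265: 37.102 Mbps × 3720 s = 138019.4 Mb = 16.068 GiB.
Saving: 31.272 − 16.068 = 15.205 GiB.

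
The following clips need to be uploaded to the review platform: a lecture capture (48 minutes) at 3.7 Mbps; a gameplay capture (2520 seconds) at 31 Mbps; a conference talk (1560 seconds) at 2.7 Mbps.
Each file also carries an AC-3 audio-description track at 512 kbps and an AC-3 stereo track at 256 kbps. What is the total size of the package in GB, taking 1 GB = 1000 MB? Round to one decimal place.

12.3 GB

Audio total: 512 + 256 = 768 kbps = 0.768 Mbps.
lecture capture: 4.468 Mbps × 2880 s = 12867.8 Mb
gameplay capture: 31.768 Mbps × 2520 s = 80055.4 Mb
conference talk: 3.468 Mbps × 1560 s = 5410.1 Mb
Total: 98333.3 Mb = 12291.7 MB.
= 12.29 GB.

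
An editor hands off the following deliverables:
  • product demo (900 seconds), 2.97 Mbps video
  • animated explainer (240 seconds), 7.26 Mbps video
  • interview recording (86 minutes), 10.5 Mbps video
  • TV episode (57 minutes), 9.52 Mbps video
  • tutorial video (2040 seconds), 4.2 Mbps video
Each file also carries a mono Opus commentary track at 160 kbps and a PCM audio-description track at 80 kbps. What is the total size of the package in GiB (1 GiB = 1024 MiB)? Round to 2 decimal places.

Audio total: 160 + 80 = 240 kbps = 0.240 Mbps.
product demo: 3.210 Mbps × 900 s = 2889.0 Mb
animated explainer: 7.500 Mbps × 240 s = 1800.0 Mb
interview recording: 10.740 Mbps × 5160 s = 55418.4 Mb
TV episode: 9.760 Mbps × 3420 s = 33379.2 Mb
tutorial video: 4.440 Mbps × 2040 s = 9057.6 Mb
Total: 102544.2 Mb = 12818.0 MB.
= 11.94 GiB.

11.94 GiB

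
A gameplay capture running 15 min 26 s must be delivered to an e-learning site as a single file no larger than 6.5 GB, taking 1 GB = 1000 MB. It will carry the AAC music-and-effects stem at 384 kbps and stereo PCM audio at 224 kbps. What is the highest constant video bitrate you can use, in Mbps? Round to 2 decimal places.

Budget: 6.5 GB = 52000.0 Mb.
15 min 26 s = 926 s
Total bitrate budget: 52000.0 Mb / 926 s = 56.156 Mbps.
Audio total: 384 + 224 = 608 kbps = 0.608 Mbps.
Video: 56.156 − 0.608 = 55.548 Mbps.

55.55 Mbps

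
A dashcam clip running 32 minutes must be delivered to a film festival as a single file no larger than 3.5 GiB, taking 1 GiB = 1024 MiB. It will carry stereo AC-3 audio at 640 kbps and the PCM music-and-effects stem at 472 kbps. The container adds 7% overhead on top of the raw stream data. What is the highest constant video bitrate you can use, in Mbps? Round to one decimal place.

Budget: 3.5 GiB = 30064.8 Mb.
Stream payload after overhead: 30064.8 / 1.07 = 28097.9 Mb.
32 min = 1920 s
Total bitrate budget: 28097.9 Mb / 1920 s = 14.634 Mbps.
Audio total: 640 + 472 = 1112 kbps = 1.112 Mbps.
Video: 14.634 − 1.112 = 13.522 Mbps.

13.5 Mbps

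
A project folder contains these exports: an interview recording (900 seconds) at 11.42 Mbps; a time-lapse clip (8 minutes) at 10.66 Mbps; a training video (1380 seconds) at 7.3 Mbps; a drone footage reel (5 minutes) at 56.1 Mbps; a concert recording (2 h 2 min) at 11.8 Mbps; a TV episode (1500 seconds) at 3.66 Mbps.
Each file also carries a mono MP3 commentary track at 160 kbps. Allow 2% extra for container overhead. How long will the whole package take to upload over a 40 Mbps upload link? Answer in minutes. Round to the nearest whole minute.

Audio: 160 kbps = 0.160 Mbps.
interview recording: 11.580 Mbps × 900 s × 1.02 = 10630.4 Mb
time-lapse clip: 10.820 Mbps × 480 s × 1.02 = 5297.5 Mb
training video: 7.460 Mbps × 1380 s × 1.02 = 10500.7 Mb
drone footage reel: 56.260 Mbps × 300 s × 1.02 = 17215.6 Mb
concert recording: 11.960 Mbps × 7320 s × 1.02 = 89298.1 Mb
TV episode: 3.820 Mbps × 1500 s × 1.02 = 5844.6 Mb
Total: 138786.9 Mb = 17348.4 MB.
At 40 Mbps: 138786.9 / 40 = 3470 s ≈ 57.8 minutes.

58 minutes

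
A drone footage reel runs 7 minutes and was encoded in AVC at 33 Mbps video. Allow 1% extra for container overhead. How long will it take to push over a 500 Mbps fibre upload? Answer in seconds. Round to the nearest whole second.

7 min = 420 s
File: 33.000 Mbps × 420 s = 13860.0 Mb.
With 1% container overhead: ×1.01. → 13998.6 Mb.
At 500 Mbps: 13998.6 / 500 = 28.0 s ≈ 28 seconds.

28 seconds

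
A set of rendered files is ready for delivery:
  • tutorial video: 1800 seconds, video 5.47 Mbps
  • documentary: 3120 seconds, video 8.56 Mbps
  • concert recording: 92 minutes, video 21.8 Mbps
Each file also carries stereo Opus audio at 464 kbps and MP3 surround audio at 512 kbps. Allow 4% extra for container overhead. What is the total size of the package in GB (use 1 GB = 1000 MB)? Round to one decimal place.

21.7 GB

Audio total: 464 + 512 = 976 kbps = 0.976 Mbps.
tutorial video: 6.446 Mbps × 1800 s × 1.04 = 12066.9 Mb
documentary: 9.536 Mbps × 3120 s × 1.04 = 30942.4 Mb
concert recording: 22.776 Mbps × 5520 s × 1.04 = 130752.5 Mb
Total: 173761.8 Mb = 21720.2 MB.
= 21.72 GB.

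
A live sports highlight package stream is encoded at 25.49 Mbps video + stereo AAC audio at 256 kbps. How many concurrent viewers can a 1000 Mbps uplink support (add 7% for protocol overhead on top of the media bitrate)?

Audio: 256 kbps = 0.256 Mbps.
Per-viewer media rate: 25.746 Mbps.
On the wire with 7% overhead: 27.548 Mbps.
1000 Mbps = 1,000 Mbps; 1,000 / 27.548 = 36.30 → 36 viewers.

36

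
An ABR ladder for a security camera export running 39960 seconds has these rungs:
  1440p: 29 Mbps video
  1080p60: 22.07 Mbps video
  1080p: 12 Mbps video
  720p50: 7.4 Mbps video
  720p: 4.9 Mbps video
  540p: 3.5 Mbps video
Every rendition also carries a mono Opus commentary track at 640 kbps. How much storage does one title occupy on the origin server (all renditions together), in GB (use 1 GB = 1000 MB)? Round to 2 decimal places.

413.14 GB

Audio: 640 kbps = 0.640 Mbps.
Sum of rendition bitrates: (29+0.640) + (22.07+0.640) + (12+0.640) + (7.4+0.640) + (4.9+0.640) + (3.5+0.640) = 82.710 Mbps.
× 39960 s = 3,305,092 Mb = 413,136 MB = 413.1 GB.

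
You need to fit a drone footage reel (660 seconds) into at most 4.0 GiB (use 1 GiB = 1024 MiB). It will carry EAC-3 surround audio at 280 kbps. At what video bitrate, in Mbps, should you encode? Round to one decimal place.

Budget: 4.0 GiB = 34359.7 Mb.
Total bitrate budget: 34359.7 Mb / 660 s = 52.060 Mbps.
Audio: 280 kbps = 0.280 Mbps.
Video: 52.060 − 0.280 = 51.780 Mbps.

51.8 Mbps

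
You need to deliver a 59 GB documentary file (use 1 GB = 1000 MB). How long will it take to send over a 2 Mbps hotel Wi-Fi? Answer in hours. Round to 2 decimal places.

File: 59 GB = 472000.0 Mb.
At 2 Mbps: 472000.0 / 2 = 236000.0 s ≈ 65.6 hours.

65.56 hours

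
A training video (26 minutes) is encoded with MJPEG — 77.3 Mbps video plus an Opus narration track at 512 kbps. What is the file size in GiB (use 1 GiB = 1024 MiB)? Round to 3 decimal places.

26 min = 1560 s
Audio: 512 kbps = 0.512 Mbps.
Total bitrate: 77.3 + 0.512 = 77.812 Mbps.
Stream data: 77.812 Mbps × 1560 s = 121386.7 Mb.
121,387 Mb = 15,173,340,000 bytes ÷ 1,073,741,824 = 14.13 GiB.

14.131 GiB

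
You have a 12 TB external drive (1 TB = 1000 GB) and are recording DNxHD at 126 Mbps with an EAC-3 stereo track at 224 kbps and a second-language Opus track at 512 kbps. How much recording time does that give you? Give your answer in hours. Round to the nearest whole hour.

210 hours

Audio total: 224 + 512 = 736 kbps = 0.736 Mbps.
Total bitrate: 126 + 0.736 = 126.736 Mbps.
Capacity: 12 TB = 96,000,000 Mb.
Recording time: 96,000,000 / 126.736 = 757,480 s ≈ 210 hours.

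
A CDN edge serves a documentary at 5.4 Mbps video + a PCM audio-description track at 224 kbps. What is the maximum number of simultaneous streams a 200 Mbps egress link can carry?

Audio: 224 kbps = 0.224 Mbps.
Per-viewer media rate: 5.624 Mbps.
200 Mbps = 200.0 Mbps; 200.0 / 5.624 = 35.56 → 35 viewers.

35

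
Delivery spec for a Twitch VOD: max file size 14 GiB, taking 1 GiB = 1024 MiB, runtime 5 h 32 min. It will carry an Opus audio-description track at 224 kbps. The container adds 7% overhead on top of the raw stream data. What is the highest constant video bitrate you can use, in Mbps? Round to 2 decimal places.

Budget: 14 GiB = 120259.1 Mb.
Stream payload after overhead: 120259.1 / 1.07 = 112391.7 Mb.
5 h 32 min = 332 min = 19920 s
Total bitrate budget: 112391.7 Mb / 19920 s = 5.642 Mbps.
Audio: 224 kbps = 0.224 Mbps.
Video: 5.642 − 0.224 = 5.418 Mbps.

5.42 Mbps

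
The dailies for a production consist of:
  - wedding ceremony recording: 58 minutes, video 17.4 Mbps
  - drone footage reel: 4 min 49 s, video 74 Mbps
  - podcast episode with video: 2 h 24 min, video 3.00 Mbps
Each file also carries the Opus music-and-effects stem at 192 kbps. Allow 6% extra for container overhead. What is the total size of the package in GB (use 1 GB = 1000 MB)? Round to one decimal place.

14.6 GB

Audio: 192 kbps = 0.192 Mbps.
wedding ceremony recording: 17.592 Mbps × 3480 s × 1.06 = 64893.4 Mb
drone footage reel: 74.192 Mbps × 289 s × 1.06 = 22728.0 Mb
podcast episode with video: 3.192 Mbps × 8640 s × 1.06 = 29233.6 Mb
Total: 116855.0 Mb = 14606.9 MB.
= 14.61 GB.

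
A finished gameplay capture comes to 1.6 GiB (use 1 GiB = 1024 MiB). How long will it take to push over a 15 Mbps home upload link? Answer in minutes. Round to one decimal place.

15.3 minutes

File: 1.6 GiB = 13743.9 Mb.
At 15 Mbps: 13743.9 / 15 = 916.3 s ≈ 15.3 minutes.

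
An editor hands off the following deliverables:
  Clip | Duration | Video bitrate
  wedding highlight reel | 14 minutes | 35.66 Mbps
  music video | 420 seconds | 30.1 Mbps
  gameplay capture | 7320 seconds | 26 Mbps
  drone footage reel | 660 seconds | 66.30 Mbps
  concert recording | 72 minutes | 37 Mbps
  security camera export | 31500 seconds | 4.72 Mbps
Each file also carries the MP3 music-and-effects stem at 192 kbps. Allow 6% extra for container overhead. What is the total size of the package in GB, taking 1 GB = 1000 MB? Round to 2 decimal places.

78.68 GB

Audio: 192 kbps = 0.192 Mbps.
wedding highlight reel: 35.852 Mbps × 840 s × 1.06 = 31922.6 Mb
music video: 30.292 Mbps × 420 s × 1.06 = 13486.0 Mb
gameplay capture: 26.192 Mbps × 7320 s × 1.06 = 203229.0 Mb
drone footage reel: 66.492 Mbps × 660 s × 1.06 = 46517.8 Mb
concert recording: 37.192 Mbps × 4320 s × 1.06 = 170309.6 Mb
security camera export: 4.912 Mbps × 31500 s × 1.06 = 164011.7 Mb
Total: 629476.7 Mb = 78684.6 MB.
= 78.68 GB.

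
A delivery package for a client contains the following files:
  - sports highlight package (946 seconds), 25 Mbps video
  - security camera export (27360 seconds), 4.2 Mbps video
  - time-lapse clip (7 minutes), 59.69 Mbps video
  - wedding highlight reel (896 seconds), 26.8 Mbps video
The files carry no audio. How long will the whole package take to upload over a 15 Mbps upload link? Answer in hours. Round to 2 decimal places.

sports highlight package: 25.000 Mbps × 946 s = 23650.0 Mb
security camera export: 4.200 Mbps × 27360 s = 114912.0 Mb
time-lapse clip: 59.690 Mbps × 420 s = 25069.8 Mb
wedding highlight reel: 26.800 Mbps × 896 s = 24012.8 Mb
Total: 187644.6 Mb = 23455.6 MB.
At 15 Mbps: 187644.6 / 15 = 12510 s ≈ 3.47 hours.

3.47 hours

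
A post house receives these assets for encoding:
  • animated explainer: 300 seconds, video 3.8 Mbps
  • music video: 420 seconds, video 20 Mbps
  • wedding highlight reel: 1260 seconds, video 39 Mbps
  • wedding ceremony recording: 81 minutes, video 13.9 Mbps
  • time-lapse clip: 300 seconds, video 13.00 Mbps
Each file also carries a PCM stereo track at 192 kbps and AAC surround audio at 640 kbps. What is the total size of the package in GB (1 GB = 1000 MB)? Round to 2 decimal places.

Audio total: 192 + 640 = 832 kbps = 0.832 Mbps.
animated explainer: 4.632 Mbps × 300 s = 1389.6 Mb
music video: 20.832 Mbps × 420 s = 8749.4 Mb
wedding highlight reel: 39.832 Mbps × 1260 s = 50188.3 Mb
wedding ceremony recording: 14.732 Mbps × 4860 s = 71597.5 Mb
time-lapse clip: 13.832 Mbps × 300 s = 4149.6 Mb
Total: 136074.5 Mb = 17009.3 MB.
= 17.01 GB.

17.01 GB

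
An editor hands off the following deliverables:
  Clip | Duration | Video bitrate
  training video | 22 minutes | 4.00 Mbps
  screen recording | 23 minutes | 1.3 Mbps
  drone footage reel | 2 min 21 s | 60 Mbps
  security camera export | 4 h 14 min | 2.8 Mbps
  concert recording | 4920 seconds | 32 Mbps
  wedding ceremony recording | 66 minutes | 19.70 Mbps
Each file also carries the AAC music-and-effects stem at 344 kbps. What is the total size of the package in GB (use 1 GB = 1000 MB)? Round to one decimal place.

Audio: 344 kbps = 0.344 Mbps.
training video: 4.344 Mbps × 1320 s = 5734.1 Mb
screen recording: 1.644 Mbps × 1380 s = 2268.7 Mb
drone footage reel: 60.344 Mbps × 141 s = 8508.5 Mb
security camera export: 3.144 Mbps × 15240 s = 47914.6 Mb
concert recording: 32.344 Mbps × 4920 s = 159132.5 Mb
wedding ceremony recording: 20.044 Mbps × 3960 s = 79374.2 Mb
Total: 302932.6 Mb = 37866.6 MB.
= 37.87 GB.

37.9 GB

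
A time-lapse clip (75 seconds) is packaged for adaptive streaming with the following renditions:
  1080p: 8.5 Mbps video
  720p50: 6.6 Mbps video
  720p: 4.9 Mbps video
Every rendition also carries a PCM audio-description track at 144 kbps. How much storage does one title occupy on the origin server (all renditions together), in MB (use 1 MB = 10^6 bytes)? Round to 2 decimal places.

191.55 MB

Audio: 144 kbps = 0.144 Mbps.
Sum of rendition bitrates: (8.5+0.144) + (6.6+0.144) + (4.9+0.144) = 20.432 Mbps.
× 75 s = 1,532 Mb = 191.6 MB = 191.6 MB.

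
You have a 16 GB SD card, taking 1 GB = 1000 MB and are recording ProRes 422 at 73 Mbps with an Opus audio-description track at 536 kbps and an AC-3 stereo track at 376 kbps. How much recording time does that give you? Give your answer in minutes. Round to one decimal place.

Audio total: 536 + 376 = 912 kbps = 0.912 Mbps.
Total bitrate: 73 + 0.912 = 73.912 Mbps.
Capacity: 16 GB = 128,000 Mb.
Recording time: 128,000 / 73.912 = 1,732 s ≈ 28.9 minutes.

28.9 minutes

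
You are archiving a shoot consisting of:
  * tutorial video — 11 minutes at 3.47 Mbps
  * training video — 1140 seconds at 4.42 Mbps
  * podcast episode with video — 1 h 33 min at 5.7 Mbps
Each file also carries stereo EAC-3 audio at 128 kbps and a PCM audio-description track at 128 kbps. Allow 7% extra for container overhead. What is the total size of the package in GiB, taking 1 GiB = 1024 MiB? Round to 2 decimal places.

5.11 GiB

Audio total: 128 + 128 = 256 kbps = 0.256 Mbps.
tutorial video: 3.726 Mbps × 660 s × 1.07 = 2631.3 Mb
training video: 4.676 Mbps × 1140 s × 1.07 = 5703.8 Mb
podcast episode with video: 5.956 Mbps × 5580 s × 1.07 = 35560.9 Mb
Total: 43896.0 Mb = 5487.0 MB.
= 5.110 GiB.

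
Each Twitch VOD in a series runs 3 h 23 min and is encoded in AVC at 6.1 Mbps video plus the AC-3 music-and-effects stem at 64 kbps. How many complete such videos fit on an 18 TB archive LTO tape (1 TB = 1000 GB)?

1918

3 h 23 min = 203 min = 12180 s
Audio: 64 kbps = 0.064 Mbps.
Total bitrate: 6.164 Mbps.
Per item: 6.164 Mbps × 12180 s = 75,078 Mb = 9,385 MB.
Capacity: 18 TB = 144,000,000 Mb; 1918.02 items → 1918 complete.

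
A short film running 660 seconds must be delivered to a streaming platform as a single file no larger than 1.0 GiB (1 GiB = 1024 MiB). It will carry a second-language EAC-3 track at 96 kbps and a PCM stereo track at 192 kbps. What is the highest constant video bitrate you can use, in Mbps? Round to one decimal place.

12.7 Mbps

Budget: 1.0 GiB = 8589.9 Mb.
Total bitrate budget: 8589.9 Mb / 660 s = 13.015 Mbps.
Audio total: 96 + 192 = 288 kbps = 0.288 Mbps.
Video: 13.015 − 0.288 = 12.727 Mbps.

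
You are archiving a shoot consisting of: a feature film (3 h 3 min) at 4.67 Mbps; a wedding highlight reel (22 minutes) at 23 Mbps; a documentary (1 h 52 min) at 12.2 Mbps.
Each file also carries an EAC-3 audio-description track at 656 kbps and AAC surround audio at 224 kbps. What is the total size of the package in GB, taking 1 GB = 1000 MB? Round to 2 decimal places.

22.54 GB

Audio total: 656 + 224 = 880 kbps = 0.880 Mbps.
feature film: 5.550 Mbps × 10980 s = 60939.0 Mb
wedding highlight reel: 23.880 Mbps × 1320 s = 31521.6 Mb
documentary: 13.080 Mbps × 6720 s = 87897.6 Mb
Total: 180358.2 Mb = 22544.8 MB.
= 22.54 GB.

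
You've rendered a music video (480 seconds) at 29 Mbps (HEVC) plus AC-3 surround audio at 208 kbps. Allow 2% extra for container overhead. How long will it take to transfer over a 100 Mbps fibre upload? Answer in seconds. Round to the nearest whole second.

Audio: 208 kbps = 0.208 Mbps.
Total bitrate: 29.208 Mbps.
File: 29.208 Mbps × 480 s = 14019.8 Mb.
With 2% container overhead: ×1.02. → 14300.2 Mb.
At 100 Mbps: 14300.2 / 100 = 143.0 s ≈ 143 seconds.

143 seconds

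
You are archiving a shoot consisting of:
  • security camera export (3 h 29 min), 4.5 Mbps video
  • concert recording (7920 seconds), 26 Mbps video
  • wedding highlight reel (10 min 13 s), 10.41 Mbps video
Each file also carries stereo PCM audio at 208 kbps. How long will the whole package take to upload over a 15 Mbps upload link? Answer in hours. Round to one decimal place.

5.1 hours

Audio: 208 kbps = 0.208 Mbps.
security camera export: 4.708 Mbps × 12540 s = 59038.3 Mb
concert recording: 26.208 Mbps × 7920 s = 207567.4 Mb
wedding highlight reel: 10.618 Mbps × 613 s = 6508.8 Mb
Total: 273114.5 Mb = 34139.3 MB.
At 15 Mbps: 273114.5 / 15 = 18208 s ≈ 5.06 hours.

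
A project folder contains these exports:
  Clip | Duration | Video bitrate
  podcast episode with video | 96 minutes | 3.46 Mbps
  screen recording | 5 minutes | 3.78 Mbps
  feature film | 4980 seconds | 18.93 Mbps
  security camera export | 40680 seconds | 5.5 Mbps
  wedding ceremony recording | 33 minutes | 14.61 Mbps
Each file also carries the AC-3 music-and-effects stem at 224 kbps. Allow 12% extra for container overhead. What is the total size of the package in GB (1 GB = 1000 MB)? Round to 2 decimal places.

Audio: 224 kbps = 0.224 Mbps.
podcast episode with video: 3.684 Mbps × 5760 s × 1.12 = 23766.2 Mb
screen recording: 4.004 Mbps × 300 s × 1.12 = 1345.3 Mb
feature film: 19.154 Mbps × 4980 s × 1.12 = 106833.4 Mb
security camera export: 5.724 Mbps × 40680 s × 1.12 = 260794.6 Mb
wedding ceremony recording: 14.834 Mbps × 1980 s × 1.12 = 32895.9 Mb
Total: 425635.4 Mb = 53204.4 MB.
= 53.20 GB.

53.20 GB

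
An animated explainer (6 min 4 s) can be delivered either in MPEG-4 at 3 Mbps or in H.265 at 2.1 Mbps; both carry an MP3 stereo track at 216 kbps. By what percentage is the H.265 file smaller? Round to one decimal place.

6 min 4 s = 364 s
Audio: 216 kbps = 0.216 Mbps.
MPEG-4: 3.216 Mbps × 364 s = 1170.6 Mb = 139.549 MiB.
H.265: 2.316 Mbps × 364 s = 843.0 Mb = 100.496 MiB.
Reduction: (1 − 100.496/139.549) × 100 = 27.99%.

28.0%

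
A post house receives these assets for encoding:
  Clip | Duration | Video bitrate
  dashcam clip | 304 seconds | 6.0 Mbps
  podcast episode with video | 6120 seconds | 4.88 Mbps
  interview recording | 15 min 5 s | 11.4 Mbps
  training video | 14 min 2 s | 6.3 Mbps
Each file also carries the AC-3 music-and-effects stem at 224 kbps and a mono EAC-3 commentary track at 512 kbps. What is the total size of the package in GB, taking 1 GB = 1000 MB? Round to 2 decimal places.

Audio total: 224 + 512 = 736 kbps = 0.736 Mbps.
dashcam clip: 6.736 Mbps × 304 s = 2047.7 Mb
podcast episode with video: 5.616 Mbps × 6120 s = 34369.9 Mb
interview recording: 12.136 Mbps × 905 s = 10983.1 Mb
training video: 7.036 Mbps × 842 s = 5924.3 Mb
Total: 53325.1 Mb = 6665.6 MB.
= 6.666 GB.

6.67 GB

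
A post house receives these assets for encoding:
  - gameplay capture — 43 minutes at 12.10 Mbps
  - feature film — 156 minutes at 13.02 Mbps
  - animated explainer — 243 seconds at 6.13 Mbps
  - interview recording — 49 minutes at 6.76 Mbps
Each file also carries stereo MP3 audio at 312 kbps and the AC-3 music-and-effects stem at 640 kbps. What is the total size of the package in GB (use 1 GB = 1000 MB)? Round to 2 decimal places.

23.61 GB

Audio total: 312 + 640 = 952 kbps = 0.952 Mbps.
gameplay capture: 13.052 Mbps × 2580 s = 33674.2 Mb
feature film: 13.972 Mbps × 9360 s = 130777.9 Mb
animated explainer: 7.082 Mbps × 243 s = 1720.9 Mb
interview recording: 7.712 Mbps × 2940 s = 22673.3 Mb
Total: 188846.3 Mb = 23605.8 MB.
= 23.61 GB.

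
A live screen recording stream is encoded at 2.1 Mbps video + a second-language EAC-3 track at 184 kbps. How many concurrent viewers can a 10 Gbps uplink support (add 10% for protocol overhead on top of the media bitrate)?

Audio: 184 kbps = 0.184 Mbps.
Per-viewer media rate: 2.284 Mbps.
On the wire with 10% overhead: 2.512 Mbps.
10 Gbps = 10,000 Mbps; 10,000 / 2.512 = 3980.26 → 3980 viewers.

3980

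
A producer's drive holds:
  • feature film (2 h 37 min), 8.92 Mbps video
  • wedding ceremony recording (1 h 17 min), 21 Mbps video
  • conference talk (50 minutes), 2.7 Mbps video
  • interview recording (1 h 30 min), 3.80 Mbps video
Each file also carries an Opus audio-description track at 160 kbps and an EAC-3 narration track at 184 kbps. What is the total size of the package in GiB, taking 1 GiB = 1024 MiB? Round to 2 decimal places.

25.31 GiB

Audio total: 160 + 184 = 344 kbps = 0.344 Mbps.
feature film: 9.264 Mbps × 9420 s = 87266.9 Mb
wedding ceremony recording: 21.344 Mbps × 4620 s = 98609.3 Mb
conference talk: 3.044 Mbps × 3000 s = 9132.0 Mb
interview recording: 4.144 Mbps × 5400 s = 22377.6 Mb
Total: 217385.8 Mb = 27173.2 MB.
= 25.31 GiB.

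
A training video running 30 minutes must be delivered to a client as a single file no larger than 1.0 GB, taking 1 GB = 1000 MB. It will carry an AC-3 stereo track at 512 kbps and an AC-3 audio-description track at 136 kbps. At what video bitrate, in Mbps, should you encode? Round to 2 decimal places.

3.80 Mbps

Budget: 1.0 GB = 8000.0 Mb.
30 min = 1800 s
Total bitrate budget: 8000.0 Mb / 1800 s = 4.444 Mbps.
Audio total: 512 + 136 = 648 kbps = 0.648 Mbps.
Video: 4.444 − 0.648 = 3.796 Mbps.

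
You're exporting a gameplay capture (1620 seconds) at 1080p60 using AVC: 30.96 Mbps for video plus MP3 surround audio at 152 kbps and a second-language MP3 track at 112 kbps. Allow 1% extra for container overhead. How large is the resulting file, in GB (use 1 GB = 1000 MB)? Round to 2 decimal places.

Audio total: 152 + 112 = 264 kbps = 0.264 Mbps.
Total bitrate: 30.96 + 0.264 = 31.224 Mbps.
Stream data: 31.224 Mbps × 1620 s = 50582.9 Mb.
With 1% container overhead: ×1.01.
51,089 Mb ÷ 8 = 6,386 MB → 6.386 GB.

6.39 GB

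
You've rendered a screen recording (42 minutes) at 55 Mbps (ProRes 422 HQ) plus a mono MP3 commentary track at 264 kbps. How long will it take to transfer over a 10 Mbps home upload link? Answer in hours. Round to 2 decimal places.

3.87 hours

42 min = 2520 s
Audio: 264 kbps = 0.264 Mbps.
Total bitrate: 55.264 Mbps.
File: 55.264 Mbps × 2520 s = 139265.3 Mb.
At 10 Mbps: 139265.3 / 10 = 13926.5 s ≈ 3.87 hours.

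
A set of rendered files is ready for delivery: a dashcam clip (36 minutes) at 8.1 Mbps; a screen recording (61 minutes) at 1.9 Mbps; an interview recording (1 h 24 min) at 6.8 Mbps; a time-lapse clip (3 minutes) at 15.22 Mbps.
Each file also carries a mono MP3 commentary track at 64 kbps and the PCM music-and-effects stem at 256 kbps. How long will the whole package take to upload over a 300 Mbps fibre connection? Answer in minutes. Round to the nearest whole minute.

4 minutes

Audio total: 64 + 256 = 320 kbps = 0.320 Mbps.
dashcam clip: 8.420 Mbps × 2160 s = 18187.2 Mb
screen recording: 2.220 Mbps × 3660 s = 8125.2 Mb
interview recording: 7.120 Mbps × 5040 s = 35884.8 Mb
time-lapse clip: 15.540 Mbps × 180 s = 2797.2 Mb
Total: 64994.4 Mb = 8124.3 MB.
At 300 Mbps: 64994.4 / 300 = 217 s ≈ 3.61 minutes.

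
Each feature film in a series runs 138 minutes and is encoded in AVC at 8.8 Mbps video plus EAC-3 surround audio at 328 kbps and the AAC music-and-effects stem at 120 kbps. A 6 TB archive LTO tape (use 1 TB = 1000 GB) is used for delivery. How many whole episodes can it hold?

138 min = 8280 s
Audio total: 328 + 120 = 448 kbps = 0.448 Mbps.
Total bitrate: 9.248 Mbps.
Per item: 9.248 Mbps × 8280 s = 76,573 Mb = 9,572 MB.
Capacity: 6 TB = 48,000,000 Mb; 626.85 items → 626 complete.

626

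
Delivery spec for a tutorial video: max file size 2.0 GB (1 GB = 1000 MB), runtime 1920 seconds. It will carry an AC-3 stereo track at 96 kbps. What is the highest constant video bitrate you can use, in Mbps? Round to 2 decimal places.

8.24 Mbps

Budget: 2.0 GB = 16000.0 Mb.
Total bitrate budget: 16000.0 Mb / 1920 s = 8.333 Mbps.
Audio: 96 kbps = 0.096 Mbps.
Video: 8.333 − 0.096 = 8.237 Mbps.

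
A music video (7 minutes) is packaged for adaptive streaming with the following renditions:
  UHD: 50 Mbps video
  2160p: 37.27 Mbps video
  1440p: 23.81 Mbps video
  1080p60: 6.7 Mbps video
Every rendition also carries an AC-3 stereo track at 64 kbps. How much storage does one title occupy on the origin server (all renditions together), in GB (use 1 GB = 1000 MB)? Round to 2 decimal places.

6.20 GB

7 min = 420 s
Audio: 64 kbps = 0.064 Mbps.
Sum of rendition bitrates: (50+0.064) + (37.27+0.064) + (23.81+0.064) + (6.7+0.064) = 118.036 Mbps.
× 420 s = 49,575 Mb = 6,197 MB = 6.197 GB.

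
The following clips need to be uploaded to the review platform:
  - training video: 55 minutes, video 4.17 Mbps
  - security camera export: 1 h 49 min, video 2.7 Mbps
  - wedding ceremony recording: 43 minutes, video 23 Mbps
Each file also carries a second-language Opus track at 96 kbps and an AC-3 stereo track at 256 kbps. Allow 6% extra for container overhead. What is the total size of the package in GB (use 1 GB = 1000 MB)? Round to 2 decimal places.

12.60 GB

Audio total: 96 + 256 = 352 kbps = 0.352 Mbps.
training video: 4.522 Mbps × 3300 s × 1.06 = 15818.0 Mb
security camera export: 3.052 Mbps × 6540 s × 1.06 = 21157.7 Mb
wedding ceremony recording: 23.352 Mbps × 2580 s × 1.06 = 63863.0 Mb
Total: 100838.7 Mb = 12604.8 MB.
= 12.60 GB.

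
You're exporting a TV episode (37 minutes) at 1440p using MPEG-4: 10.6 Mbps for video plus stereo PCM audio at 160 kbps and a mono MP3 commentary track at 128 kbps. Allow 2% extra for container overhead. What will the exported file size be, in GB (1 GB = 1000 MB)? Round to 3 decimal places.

3.082 GB

37 min = 2220 s
Audio total: 160 + 128 = 288 kbps = 0.288 Mbps.
Total bitrate: 10.6 + 0.288 = 10.888 Mbps.
Stream data: 10.888 Mbps × 2220 s = 24171.4 Mb.
With 2% container overhead: ×1.02.
24,655 Mb ÷ 8 = 3,082 MB → 3.082 GB.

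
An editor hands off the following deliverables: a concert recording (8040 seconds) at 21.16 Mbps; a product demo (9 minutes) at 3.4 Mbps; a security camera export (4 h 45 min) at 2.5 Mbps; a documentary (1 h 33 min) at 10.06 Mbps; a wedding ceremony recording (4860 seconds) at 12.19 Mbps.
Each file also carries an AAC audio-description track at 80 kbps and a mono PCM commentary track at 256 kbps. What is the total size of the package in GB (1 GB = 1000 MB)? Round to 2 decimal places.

Audio total: 80 + 256 = 336 kbps = 0.336 Mbps.
concert recording: 21.496 Mbps × 8040 s = 172827.8 Mb
product demo: 3.736 Mbps × 540 s = 2017.4 Mb
security camera export: 2.836 Mbps × 17100 s = 48495.6 Mb
documentary: 10.396 Mbps × 5580 s = 58009.7 Mb
wedding ceremony recording: 12.526 Mbps × 4860 s = 60876.4 Mb
Total: 342226.9 Mb = 42778.4 MB.
= 42.78 GB.

42.78 GB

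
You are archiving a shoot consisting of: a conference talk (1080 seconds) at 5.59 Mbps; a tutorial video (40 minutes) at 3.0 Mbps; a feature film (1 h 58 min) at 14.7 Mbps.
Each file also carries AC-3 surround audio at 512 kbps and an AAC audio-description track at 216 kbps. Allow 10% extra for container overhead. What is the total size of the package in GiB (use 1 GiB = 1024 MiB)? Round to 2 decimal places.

Audio total: 512 + 216 = 728 kbps = 0.728 Mbps.
conference talk: 6.318 Mbps × 1080 s × 1.10 = 7505.8 Mb
tutorial video: 3.728 Mbps × 2400 s × 1.10 = 9841.9 Mb
feature film: 15.428 Mbps × 7080 s × 1.10 = 120153.3 Mb
Total: 137501.0 Mb = 17187.6 MB.
= 16.01 GiB.

16.01 GiB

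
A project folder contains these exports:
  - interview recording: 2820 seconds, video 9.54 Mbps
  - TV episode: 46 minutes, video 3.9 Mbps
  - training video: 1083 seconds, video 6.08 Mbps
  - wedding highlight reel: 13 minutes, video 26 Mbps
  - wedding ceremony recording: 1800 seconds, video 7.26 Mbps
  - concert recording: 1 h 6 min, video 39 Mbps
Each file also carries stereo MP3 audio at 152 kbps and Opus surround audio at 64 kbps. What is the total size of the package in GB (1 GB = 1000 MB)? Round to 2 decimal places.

Audio total: 152 + 64 = 216 kbps = 0.216 Mbps.
interview recording: 9.756 Mbps × 2820 s = 27511.9 Mb
TV episode: 4.116 Mbps × 2760 s = 11360.2 Mb
training video: 6.296 Mbps × 1083 s = 6818.6 Mb
wedding highlight reel: 26.216 Mbps × 780 s = 20448.5 Mb
wedding ceremony recording: 7.476 Mbps × 1800 s = 13456.8 Mb
concert recording: 39.216 Mbps × 3960 s = 155295.4 Mb
Total: 234891.3 Mb = 29361.4 MB.
= 29.36 GB.

29.36 GB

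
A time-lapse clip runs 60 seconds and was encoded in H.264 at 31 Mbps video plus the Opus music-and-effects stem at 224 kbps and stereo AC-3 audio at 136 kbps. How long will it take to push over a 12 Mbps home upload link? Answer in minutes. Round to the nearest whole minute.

3 minutes

Audio total: 224 + 136 = 360 kbps = 0.360 Mbps.
Total bitrate: 31.360 Mbps.
File: 31.360 Mbps × 60 s = 1881.6 Mb.
At 12 Mbps: 1881.6 / 12 = 156.8 s ≈ 2.61 minutes.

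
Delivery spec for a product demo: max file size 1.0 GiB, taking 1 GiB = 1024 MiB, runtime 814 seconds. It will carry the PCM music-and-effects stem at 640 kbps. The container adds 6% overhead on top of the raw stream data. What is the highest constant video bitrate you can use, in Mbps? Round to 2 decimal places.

9.32 Mbps

Budget: 1.0 GiB = 8589.9 Mb.
Stream payload after overhead: 8589.9 / 1.06 = 8103.7 Mb.
Total bitrate budget: 8103.7 Mb / 814 s = 9.955 Mbps.
Audio: 640 kbps = 0.640 Mbps.
Video: 9.955 − 0.640 = 9.315 Mbps.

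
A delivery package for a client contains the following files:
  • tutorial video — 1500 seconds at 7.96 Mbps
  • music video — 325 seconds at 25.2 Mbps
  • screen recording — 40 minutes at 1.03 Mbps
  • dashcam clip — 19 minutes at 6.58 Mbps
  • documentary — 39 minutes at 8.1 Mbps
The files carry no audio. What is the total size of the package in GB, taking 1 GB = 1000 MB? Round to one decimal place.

tutorial video: 7.960 Mbps × 1500 s = 11940.0 Mb
music video: 25.200 Mbps × 325 s = 8190.0 Mb
screen recording: 1.030 Mbps × 2400 s = 2472.0 Mb
dashcam clip: 6.580 Mbps × 1140 s = 7501.2 Mb
documentary: 8.100 Mbps × 2340 s = 18954.0 Mb
Total: 49057.2 Mb = 6132.1 MB.
= 6.132 GB.

6.1 GB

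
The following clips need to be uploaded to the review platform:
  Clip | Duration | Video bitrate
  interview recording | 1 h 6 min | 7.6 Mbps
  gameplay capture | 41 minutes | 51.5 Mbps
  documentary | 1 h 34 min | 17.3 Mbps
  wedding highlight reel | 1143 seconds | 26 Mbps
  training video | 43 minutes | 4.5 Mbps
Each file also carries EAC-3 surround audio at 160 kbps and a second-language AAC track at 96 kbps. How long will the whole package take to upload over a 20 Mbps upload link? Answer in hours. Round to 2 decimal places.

Audio total: 160 + 96 = 256 kbps = 0.256 Mbps.
interview recording: 7.856 Mbps × 3960 s = 31109.8 Mb
gameplay capture: 51.756 Mbps × 2460 s = 127319.8 Mb
documentary: 17.556 Mbps × 5640 s = 99015.8 Mb
wedding highlight reel: 26.256 Mbps × 1143 s = 30010.6 Mb
training video: 4.756 Mbps × 2580 s = 12270.5 Mb
Total: 299726.4 Mb = 37465.8 MB.
At 20 Mbps: 299726.4 / 20 = 14986 s ≈ 4.16 hours.

4.16 hours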